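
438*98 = 42924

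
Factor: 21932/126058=10966/63029 =2^1*5483^1*63029^( - 1 )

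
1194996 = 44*27159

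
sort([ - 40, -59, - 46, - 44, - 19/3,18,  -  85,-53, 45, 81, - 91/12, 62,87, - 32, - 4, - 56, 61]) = [ -85, - 59, - 56, - 53, - 46,  -  44, - 40, - 32, - 91/12, - 19/3 , - 4,18, 45,61, 62,81, 87] 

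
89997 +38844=128841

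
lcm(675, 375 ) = 3375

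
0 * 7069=0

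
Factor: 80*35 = 2800 =2^4*5^2*7^1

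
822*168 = 138096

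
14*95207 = 1332898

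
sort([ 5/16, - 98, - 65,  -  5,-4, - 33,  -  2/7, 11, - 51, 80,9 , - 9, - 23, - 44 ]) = [-98, - 65, - 51,  -  44 , - 33,- 23,  -  9, -5, - 4,  -  2/7,5/16 , 9, 11,80]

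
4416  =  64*69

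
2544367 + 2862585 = 5406952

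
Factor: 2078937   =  3^2 * 7^1 * 32999^1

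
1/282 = 1/282 = 0.00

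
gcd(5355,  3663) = 9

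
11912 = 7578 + 4334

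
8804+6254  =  15058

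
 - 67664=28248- 95912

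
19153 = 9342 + 9811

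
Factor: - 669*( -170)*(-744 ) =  -84615120 = -2^4 * 3^2*5^1*17^1*31^1*223^1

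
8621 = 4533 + 4088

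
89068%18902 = 13460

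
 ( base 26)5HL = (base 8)7403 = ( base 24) 6G3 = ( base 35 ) 34s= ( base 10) 3843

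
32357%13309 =5739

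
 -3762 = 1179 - 4941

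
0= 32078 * 0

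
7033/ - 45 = -7033/45 = -156.29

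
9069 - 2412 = 6657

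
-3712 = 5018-8730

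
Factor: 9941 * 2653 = 26373473 = 7^1*379^1*9941^1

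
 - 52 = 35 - 87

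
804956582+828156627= 1633113209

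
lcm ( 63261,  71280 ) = 5060880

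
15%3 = 0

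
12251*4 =49004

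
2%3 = 2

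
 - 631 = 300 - 931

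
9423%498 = 459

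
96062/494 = 194 + 113/247 = 194.46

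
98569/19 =98569/19 = 5187.84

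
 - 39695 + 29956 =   -  9739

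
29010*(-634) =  - 18392340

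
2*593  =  1186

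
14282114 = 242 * 59017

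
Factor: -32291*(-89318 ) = 2^1 *7^2*  17^1*37^1* 71^1 *659^1  =  2884167538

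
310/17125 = 62/3425= 0.02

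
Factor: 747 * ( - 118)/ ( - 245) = 88146/245 = 2^1*3^2*5^ (-1)*7^( -2 )*59^1*83^1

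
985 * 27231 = 26822535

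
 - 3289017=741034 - 4030051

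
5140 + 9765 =14905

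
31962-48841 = -16879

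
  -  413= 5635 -6048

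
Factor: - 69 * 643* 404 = - 17924268= - 2^2 * 3^1*23^1*101^1*643^1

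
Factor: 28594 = 2^1*17^1*29^2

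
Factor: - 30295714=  - 2^1*15147857^1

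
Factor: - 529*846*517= - 2^1* 3^2*11^1*23^2*47^2=- 231375078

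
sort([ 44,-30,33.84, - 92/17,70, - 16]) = [-30, - 16,-92/17,33.84, 44,70 ]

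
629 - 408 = 221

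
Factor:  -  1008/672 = -3/2=-2^(  -  1 )*3^1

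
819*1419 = 1162161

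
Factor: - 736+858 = 2^1*61^1= 122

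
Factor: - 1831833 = -3^2 * 37^1*5501^1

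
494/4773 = 494/4773 = 0.10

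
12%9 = 3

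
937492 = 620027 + 317465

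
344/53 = 344/53= 6.49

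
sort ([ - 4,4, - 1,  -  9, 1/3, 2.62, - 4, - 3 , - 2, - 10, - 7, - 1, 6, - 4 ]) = [ - 10 ,  -  9,  -  7, - 4,-4, - 4 , - 3, - 2, - 1,- 1,1/3,2.62,  4, 6 ]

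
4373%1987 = 399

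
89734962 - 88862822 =872140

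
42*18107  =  760494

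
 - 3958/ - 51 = 77 + 31/51 = 77.61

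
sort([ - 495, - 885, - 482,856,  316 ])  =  [ - 885, - 495, - 482,  316, 856]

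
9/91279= 9/91279 =0.00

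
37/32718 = 37/32718 = 0.00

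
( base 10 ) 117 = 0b1110101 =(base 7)225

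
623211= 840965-217754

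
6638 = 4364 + 2274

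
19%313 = 19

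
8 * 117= 936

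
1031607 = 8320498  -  7288891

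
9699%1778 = 809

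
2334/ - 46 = -51 + 6/23=- 50.74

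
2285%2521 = 2285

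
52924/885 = 52924/885 = 59.80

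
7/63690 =7/63690 = 0.00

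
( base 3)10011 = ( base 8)125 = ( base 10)85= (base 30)2P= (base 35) 2f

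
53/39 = 1 + 14/39 = 1.36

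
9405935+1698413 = 11104348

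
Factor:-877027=-877027^1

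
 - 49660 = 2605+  - 52265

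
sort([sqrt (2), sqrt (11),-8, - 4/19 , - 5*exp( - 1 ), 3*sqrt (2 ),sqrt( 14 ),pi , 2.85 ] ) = [ - 8, - 5*exp( - 1 ),  -  4/19,  sqrt (2), 2.85, pi, sqrt(11) , sqrt(14), 3*sqrt ( 2 ) ] 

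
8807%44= 7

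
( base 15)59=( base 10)84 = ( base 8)124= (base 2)1010100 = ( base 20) 44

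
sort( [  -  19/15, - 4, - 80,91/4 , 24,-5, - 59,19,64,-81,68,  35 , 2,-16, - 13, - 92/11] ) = [-81, - 80,-59,-16,  -  13, - 92/11, - 5 , - 4 , - 19/15,2,  19, 91/4, 24,35, 64, 68]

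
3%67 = 3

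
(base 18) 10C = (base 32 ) AG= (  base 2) 101010000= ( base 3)110110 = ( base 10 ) 336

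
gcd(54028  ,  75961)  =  1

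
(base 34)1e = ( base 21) 26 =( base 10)48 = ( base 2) 110000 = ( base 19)2A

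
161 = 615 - 454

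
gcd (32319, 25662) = 21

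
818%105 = 83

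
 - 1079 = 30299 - 31378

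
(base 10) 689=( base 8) 1261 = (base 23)16m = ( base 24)14h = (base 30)MT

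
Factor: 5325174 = 2^1*3^2 * 295843^1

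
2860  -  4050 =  - 1190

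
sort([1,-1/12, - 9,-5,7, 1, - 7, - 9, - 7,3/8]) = [ - 9, - 9 , - 7, - 7, - 5, - 1/12,  3/8, 1, 1, 7] 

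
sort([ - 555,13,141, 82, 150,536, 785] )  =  [ - 555,  13 , 82, 141, 150,536,785 ] 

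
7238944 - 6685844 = 553100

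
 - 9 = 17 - 26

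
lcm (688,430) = 3440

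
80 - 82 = - 2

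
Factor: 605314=2^1 * 23^1*13159^1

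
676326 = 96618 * 7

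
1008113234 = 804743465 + 203369769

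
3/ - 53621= -1 + 53618/53621 = - 0.00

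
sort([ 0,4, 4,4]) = [0,  4 , 4,4] 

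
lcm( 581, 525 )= 43575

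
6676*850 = 5674600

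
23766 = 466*51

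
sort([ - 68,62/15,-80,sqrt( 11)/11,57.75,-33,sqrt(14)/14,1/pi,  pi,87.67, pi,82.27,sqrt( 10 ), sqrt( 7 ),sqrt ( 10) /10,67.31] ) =[-80, - 68, - 33,sqrt( 14)/14,sqrt( 11 )/11,sqrt( 10 ) /10, 1/pi,sqrt (7),pi,pi,sqrt(10), 62/15, 57.75,67.31,82.27, 87.67]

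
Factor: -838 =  - 2^1*419^1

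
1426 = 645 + 781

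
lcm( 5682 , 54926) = 164778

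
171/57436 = 171/57436 = 0.00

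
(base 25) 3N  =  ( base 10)98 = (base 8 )142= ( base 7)200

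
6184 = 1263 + 4921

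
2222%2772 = 2222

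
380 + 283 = 663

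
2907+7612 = 10519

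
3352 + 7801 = 11153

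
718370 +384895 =1103265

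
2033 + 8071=10104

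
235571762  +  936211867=1171783629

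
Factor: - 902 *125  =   - 112750 = - 2^1 * 5^3 *11^1 * 41^1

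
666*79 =52614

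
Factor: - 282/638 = -141/319 = -  3^1*11^ (- 1)*29^( - 1)*47^1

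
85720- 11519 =74201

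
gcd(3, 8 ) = 1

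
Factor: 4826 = 2^1*19^1*127^1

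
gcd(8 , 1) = 1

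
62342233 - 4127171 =58215062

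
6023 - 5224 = 799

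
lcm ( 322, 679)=31234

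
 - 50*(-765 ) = 38250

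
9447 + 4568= 14015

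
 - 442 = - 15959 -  - 15517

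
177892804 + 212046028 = 389938832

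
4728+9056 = 13784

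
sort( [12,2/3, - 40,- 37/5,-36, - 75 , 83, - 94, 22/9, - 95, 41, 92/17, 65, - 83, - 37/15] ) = [ - 95, - 94, - 83,  -  75, - 40, - 36, - 37/5, -37/15, 2/3,22/9, 92/17,12, 41,65, 83]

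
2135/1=2135 = 2135.00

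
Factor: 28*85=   2380 = 2^2*5^1*7^1*17^1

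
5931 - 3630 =2301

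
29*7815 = 226635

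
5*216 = 1080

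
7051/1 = 7051= 7051.00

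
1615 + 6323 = 7938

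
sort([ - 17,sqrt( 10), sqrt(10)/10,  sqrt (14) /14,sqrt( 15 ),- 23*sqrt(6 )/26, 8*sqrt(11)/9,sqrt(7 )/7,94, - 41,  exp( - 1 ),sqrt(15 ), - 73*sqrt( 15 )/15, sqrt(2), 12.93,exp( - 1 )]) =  [ - 41,- 73 * sqrt(15 )/15, - 17, - 23*sqrt( 6)/26, sqrt( 14)/14 , sqrt (10 )/10,  exp(- 1 ), exp(-1), sqrt (7) /7,  sqrt(2 ),  8 *sqrt( 11)/9,  sqrt( 10 ), sqrt(15),sqrt (15), 12.93, 94]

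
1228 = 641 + 587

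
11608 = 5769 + 5839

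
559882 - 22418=537464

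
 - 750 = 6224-6974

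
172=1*172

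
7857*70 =549990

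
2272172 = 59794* 38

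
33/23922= 11/7974 = 0.00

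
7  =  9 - 2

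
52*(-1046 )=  - 54392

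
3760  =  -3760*( - 1)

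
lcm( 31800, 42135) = 1685400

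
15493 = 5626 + 9867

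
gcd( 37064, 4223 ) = 41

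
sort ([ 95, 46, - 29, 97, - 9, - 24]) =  [ - 29, - 24,-9,46, 95 , 97] 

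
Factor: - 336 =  - 2^4*3^1*7^1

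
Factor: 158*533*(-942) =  - 2^2*3^1 * 13^1*41^1*79^1*157^1= - 79329588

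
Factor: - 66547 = - 13^1*5119^1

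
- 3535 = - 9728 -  - 6193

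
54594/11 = 54594/11 = 4963.09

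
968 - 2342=- 1374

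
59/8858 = 59/8858 = 0.01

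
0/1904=0 = 0.00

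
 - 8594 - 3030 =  - 11624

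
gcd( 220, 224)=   4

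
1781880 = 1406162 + 375718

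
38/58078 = 19/29039 = 0.00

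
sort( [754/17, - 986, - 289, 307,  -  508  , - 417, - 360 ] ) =[ - 986, - 508, - 417,-360, - 289, 754/17, 307] 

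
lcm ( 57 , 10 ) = 570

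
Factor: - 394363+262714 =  - 131649 = - 3^1*7^1*6269^1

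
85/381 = 85/381 = 0.22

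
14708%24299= 14708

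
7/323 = 7/323 = 0.02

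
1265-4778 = - 3513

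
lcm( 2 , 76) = 76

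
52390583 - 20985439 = 31405144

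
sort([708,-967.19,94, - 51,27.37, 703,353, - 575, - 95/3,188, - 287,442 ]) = [ - 967.19, - 575, - 287, - 51, - 95/3,27.37, 94, 188, 353,442,  703,708 ]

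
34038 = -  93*( - 366)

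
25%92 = 25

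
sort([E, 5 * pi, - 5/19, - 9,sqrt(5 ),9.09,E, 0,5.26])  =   [ - 9, - 5/19, 0, sqrt ( 5),E,E, 5.26,  9.09,5 * pi]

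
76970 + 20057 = 97027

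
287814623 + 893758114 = 1181572737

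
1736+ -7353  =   - 5617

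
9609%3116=261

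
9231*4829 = 44576499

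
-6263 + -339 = -6602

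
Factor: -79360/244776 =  - 2^6*3^( - 1 )*5^1  *7^( - 1)*47^( - 1 ) = - 320/987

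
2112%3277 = 2112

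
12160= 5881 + 6279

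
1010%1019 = 1010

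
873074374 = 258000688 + 615073686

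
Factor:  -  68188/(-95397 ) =2^2 * 3^( - 1)*17047^1 * 31799^( - 1 )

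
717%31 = 4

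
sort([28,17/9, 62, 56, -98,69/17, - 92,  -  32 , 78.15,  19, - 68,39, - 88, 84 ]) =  [ - 98, - 92, - 88, -68, - 32 , 17/9, 69/17,  19,  28,39,56, 62, 78.15, 84]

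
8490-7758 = 732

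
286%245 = 41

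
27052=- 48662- - 75714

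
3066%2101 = 965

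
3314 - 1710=1604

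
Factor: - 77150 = - 2^1* 5^2*1543^1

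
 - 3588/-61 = 58+50/61 = 58.82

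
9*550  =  4950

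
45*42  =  1890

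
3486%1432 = 622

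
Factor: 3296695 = 5^1*31^1*21269^1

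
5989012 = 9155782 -3166770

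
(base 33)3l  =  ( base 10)120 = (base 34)3i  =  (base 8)170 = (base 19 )66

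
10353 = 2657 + 7696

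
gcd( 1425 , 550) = 25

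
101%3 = 2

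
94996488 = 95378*996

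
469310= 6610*71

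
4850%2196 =458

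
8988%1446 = 312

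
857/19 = 45 + 2/19  =  45.11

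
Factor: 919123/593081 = 227^1*4049^1*593081^ (-1 ) 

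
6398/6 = 1066 + 1/3 = 1066.33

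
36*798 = 28728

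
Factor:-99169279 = - 11^1*17^1*31^1*17107^1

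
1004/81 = 12+32/81 = 12.40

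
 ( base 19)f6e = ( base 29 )6H4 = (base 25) 8li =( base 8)12647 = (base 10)5543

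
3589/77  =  3589/77 = 46.61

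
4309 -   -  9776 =14085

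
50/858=25/429 =0.06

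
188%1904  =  188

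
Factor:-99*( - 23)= 3^2*11^1*23^1 =2277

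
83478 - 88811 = - 5333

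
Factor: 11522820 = 2^2*3^1* 5^1*192047^1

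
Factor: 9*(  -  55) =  -3^2 *5^1*11^1=-  495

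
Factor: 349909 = 7^2 * 37^1* 193^1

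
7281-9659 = -2378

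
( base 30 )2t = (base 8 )131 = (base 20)49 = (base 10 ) 89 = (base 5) 324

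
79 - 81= - 2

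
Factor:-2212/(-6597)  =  2^2*3^(-2 ) * 7^1 *79^1 * 733^( - 1)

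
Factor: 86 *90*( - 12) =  - 92880 = - 2^4*3^3 * 5^1 * 43^1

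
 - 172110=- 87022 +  - 85088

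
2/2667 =2/2667 = 0.00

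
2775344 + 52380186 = 55155530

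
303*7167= 2171601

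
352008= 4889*72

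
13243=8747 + 4496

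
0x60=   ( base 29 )39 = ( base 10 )96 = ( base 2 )1100000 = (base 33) 2U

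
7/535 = 7/535 =0.01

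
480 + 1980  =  2460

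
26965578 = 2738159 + 24227419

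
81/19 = 4 + 5/19= 4.26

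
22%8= 6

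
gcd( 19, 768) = 1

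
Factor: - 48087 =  - 3^3*13^1*137^1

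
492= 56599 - 56107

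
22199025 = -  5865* (-3785)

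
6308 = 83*76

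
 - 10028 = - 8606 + - 1422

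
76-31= 45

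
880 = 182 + 698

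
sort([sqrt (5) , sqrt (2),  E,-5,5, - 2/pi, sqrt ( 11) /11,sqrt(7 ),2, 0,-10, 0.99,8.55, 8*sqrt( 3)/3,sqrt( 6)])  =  [ - 10, - 5, -2/pi , 0, sqrt (11) /11,0.99,sqrt ( 2),2,sqrt (5 ),sqrt( 6),sqrt ( 7 ) , E,8*sqrt (3 ) /3 , 5, 8.55]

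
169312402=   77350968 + 91961434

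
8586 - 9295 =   -  709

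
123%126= 123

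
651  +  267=918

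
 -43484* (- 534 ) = 23220456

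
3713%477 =374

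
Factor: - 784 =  - 2^4*7^2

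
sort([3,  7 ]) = [ 3,7] 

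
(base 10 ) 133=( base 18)77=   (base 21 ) 67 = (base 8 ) 205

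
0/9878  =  0 = 0.00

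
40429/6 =40429/6 = 6738.17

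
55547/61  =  910 + 37/61= 910.61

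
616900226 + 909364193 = 1526264419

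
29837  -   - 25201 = 55038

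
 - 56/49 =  - 8/7 = - 1.14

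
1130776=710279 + 420497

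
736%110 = 76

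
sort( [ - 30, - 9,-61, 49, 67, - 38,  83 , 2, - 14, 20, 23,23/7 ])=[ - 61, - 38 , - 30, - 14, - 9,2, 23/7,20, 23,49,  67, 83] 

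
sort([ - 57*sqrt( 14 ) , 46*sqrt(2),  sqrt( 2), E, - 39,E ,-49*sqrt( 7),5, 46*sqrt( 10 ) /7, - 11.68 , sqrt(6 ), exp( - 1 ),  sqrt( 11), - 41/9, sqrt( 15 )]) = [ - 57*sqrt(14 ) , -49*sqrt(7), - 39, - 11.68, - 41/9, exp ( - 1), sqrt ( 2 ), sqrt( 6), E , E,sqrt( 11),sqrt( 15 ) , 5,  46*sqrt(10 )/7, 46 * sqrt( 2 ) ] 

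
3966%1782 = 402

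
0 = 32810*0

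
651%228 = 195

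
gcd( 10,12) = 2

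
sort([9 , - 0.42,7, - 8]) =[  -  8,-0.42,7,9]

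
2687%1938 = 749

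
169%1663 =169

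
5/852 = 5/852 = 0.01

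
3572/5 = 714 + 2/5 = 714.40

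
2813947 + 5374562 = 8188509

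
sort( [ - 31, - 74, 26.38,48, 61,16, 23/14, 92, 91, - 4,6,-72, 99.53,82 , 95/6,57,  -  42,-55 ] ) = [ - 74, - 72,-55, -42, - 31, - 4, 23/14,  6, 95/6, 16, 26.38, 48, 57, 61,82, 91, 92,  99.53 ] 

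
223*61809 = 13783407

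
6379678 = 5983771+395907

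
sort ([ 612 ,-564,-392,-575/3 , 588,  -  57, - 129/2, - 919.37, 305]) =[ - 919.37, - 564, - 392, - 575/3, - 129/2, - 57, 305, 588, 612 ] 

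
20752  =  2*10376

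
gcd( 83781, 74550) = 3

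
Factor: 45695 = 5^1*13^1 * 19^1*37^1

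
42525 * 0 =0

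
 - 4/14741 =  - 1 + 14737/14741 = -  0.00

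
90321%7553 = 7238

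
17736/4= 4434 = 4434.00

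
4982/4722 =1 + 130/2361 = 1.06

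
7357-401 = 6956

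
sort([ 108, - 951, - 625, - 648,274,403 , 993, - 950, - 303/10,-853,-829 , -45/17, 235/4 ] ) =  [ - 951, - 950, - 853, - 829, - 648, - 625,  -  303/10, - 45/17,235/4,108,274,403, 993]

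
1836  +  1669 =3505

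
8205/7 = 8205/7 = 1172.14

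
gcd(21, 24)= 3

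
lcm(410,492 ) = 2460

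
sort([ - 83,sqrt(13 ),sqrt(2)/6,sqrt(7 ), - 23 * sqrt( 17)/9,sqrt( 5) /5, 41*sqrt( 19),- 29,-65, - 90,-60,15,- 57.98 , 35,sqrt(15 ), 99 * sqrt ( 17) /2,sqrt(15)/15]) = [ - 90,-83, - 65, - 60, - 57.98, - 29, - 23*sqrt (17) /9, sqrt ( 2)/6,sqrt(15 )/15,sqrt(5 ) /5 , sqrt( 7 ), sqrt ( 13) , sqrt(15),15,35,41*sqrt(19 ),99 * sqrt(17)/2 ] 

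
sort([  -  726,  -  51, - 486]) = [ - 726, - 486 , - 51]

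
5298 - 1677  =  3621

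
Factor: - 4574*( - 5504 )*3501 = 88138711296= 2^8*3^2*43^1*389^1*2287^1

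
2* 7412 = 14824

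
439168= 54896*8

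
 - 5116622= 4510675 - 9627297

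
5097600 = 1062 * 4800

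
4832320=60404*80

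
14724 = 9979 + 4745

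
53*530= 28090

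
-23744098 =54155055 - 77899153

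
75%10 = 5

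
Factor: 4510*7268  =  2^3*5^1 * 11^1*23^1*41^1*79^1 = 32778680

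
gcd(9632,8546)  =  2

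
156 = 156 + 0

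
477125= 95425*5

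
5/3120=1/624  =  0.00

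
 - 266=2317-2583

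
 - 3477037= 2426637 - 5903674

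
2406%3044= 2406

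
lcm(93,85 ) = 7905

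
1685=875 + 810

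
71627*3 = 214881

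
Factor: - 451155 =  - 3^1*5^1*19^1 * 1583^1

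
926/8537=926/8537 = 0.11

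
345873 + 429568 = 775441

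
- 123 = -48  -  75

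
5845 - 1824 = 4021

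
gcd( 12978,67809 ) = 21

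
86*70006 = 6020516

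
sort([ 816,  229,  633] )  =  [ 229,633, 816] 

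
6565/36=6565/36=182.36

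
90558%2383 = 4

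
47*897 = 42159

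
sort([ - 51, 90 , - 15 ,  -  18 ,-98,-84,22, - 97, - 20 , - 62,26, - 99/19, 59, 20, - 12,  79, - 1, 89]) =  [ - 98, -97, - 84, - 62, - 51, - 20,-18, - 15, - 12, - 99/19,  -  1,20,22, 26 , 59,79,  89, 90 ]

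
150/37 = 4 + 2/37 = 4.05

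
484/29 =16 + 20/29= 16.69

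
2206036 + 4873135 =7079171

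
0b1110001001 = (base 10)905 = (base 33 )RE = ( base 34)ql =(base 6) 4105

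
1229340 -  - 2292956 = 3522296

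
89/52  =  1+37/52 = 1.71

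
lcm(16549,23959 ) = 1605253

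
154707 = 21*7367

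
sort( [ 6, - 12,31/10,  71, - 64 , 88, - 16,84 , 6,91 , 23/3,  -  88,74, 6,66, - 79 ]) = [ - 88,- 79, - 64, -16, - 12,31/10,  6,6,6,23/3, 66, 71,74, 84,  88, 91]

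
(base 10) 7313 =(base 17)1853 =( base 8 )16221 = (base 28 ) 995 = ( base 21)GC5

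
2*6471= 12942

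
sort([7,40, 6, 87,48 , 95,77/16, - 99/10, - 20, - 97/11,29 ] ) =[ - 20,  -  99/10,-97/11,77/16 , 6, 7, 29,40,48,87,  95]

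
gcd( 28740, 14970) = 30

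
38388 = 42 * 914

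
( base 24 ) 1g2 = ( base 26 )1B0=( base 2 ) 1111000010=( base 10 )962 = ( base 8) 1702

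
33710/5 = 6742=6742.00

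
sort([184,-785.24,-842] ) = [ - 842,-785.24,184]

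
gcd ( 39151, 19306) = 49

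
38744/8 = 4843=4843.00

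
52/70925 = 52/70925= 0.00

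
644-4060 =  - 3416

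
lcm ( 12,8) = 24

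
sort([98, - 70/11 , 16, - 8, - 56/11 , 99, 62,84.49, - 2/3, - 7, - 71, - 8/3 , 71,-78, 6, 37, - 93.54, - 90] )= [-93.54, - 90, - 78, - 71, - 8, - 7, - 70/11, - 56/11,-8/3,-2/3, 6,16,  37,62,71, 84.49,98,  99 ] 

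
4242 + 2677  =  6919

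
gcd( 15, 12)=3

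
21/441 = 1/21 = 0.05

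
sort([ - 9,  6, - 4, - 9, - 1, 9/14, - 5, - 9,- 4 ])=[-9, - 9 , - 9 , - 5, - 4, - 4, - 1 , 9/14, 6]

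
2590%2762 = 2590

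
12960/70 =185 + 1/7 = 185.14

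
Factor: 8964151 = 7^1*17^1*75329^1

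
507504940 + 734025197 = 1241530137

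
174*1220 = 212280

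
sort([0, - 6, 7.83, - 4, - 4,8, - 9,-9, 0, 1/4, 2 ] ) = [ - 9  , - 9 ,  -  6,-4, - 4,0,0,1/4, 2,7.83, 8] 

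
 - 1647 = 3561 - 5208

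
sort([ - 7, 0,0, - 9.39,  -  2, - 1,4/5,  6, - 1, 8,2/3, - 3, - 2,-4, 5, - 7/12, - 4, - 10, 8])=[-10,- 9.39, - 7,-4 , - 4,-3,-2,  -  2, - 1, - 1 , - 7/12,0,  0,2/3,4/5, 5,6, 8,8]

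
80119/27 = 80119/27 = 2967.37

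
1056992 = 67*15776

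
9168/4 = 2292=2292.00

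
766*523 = 400618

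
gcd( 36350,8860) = 10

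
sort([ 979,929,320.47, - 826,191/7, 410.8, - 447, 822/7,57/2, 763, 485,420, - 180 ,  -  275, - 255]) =[ - 826, - 447, - 275, - 255, - 180, 191/7,57/2, 822/7, 320.47, 410.8, 420, 485,763 , 929,979]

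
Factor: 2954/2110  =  5^( - 1 )*7^1  =  7/5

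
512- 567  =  -55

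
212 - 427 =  - 215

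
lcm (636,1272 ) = 1272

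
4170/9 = 463 +1/3 = 463.33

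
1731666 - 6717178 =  - 4985512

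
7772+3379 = 11151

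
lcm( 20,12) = 60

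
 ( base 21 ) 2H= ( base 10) 59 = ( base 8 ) 73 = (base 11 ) 54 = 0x3B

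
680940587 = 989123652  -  308183065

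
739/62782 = 739/62782=0.01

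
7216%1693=444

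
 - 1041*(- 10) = 10410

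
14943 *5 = 74715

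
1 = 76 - 75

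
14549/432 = 33 + 293/432 = 33.68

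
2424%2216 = 208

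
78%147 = 78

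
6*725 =4350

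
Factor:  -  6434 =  - 2^1*3217^1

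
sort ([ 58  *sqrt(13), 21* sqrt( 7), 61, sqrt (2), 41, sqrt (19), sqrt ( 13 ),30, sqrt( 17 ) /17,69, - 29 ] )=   [ - 29,sqrt(17)/17,sqrt(2), sqrt ( 13 ), sqrt(19 ), 30, 41,21 * sqrt ( 7), 61, 69, 58*sqrt (13 )]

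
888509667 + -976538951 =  - 88029284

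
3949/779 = 3949/779 = 5.07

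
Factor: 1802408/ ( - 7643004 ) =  -450602/1910751=- 2^1*3^( - 1 )*17^1*29^1*457^1*636917^( -1 )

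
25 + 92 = 117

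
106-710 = -604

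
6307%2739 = 829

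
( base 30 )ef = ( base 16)1B3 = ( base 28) FF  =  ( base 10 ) 435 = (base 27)g3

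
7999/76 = 105 + 1/4 = 105.25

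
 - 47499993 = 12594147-60094140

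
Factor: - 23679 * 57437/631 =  - 3^3*19^1*631^(-1)*877^1*3023^1 = -  1360050723/631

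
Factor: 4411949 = 131^1  *33679^1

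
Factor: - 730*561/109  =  -409530/109 = - 2^1*3^1* 5^1 * 11^1*17^1*73^1*109^( - 1)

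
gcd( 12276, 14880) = 372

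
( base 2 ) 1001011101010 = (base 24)89I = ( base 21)akc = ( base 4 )1023222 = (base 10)4842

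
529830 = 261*2030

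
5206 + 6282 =11488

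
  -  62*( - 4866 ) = 301692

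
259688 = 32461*8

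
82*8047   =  659854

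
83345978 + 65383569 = 148729547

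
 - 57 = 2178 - 2235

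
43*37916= 1630388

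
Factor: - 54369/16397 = - 3^2*7^1 *19^( - 1 )= - 63/19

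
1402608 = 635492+767116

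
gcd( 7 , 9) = 1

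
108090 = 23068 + 85022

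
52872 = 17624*3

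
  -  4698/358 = -2349/179 = - 13.12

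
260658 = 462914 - 202256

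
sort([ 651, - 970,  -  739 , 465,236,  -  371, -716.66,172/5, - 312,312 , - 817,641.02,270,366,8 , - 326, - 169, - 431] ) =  [ - 970, - 817, - 739, - 716.66, - 431, - 371,-326, - 312,-169,8,172/5, 236,270, 312, 366,465, 641.02,651] 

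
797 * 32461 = 25871417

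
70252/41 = 70252/41= 1713.46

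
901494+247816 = 1149310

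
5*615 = 3075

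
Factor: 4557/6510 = 2^(-1 )*5^(  -  1 ) * 7^1 = 7/10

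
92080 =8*11510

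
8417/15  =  8417/15  =  561.13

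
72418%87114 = 72418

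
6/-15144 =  - 1 + 2523/2524 = - 0.00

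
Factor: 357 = 3^1*7^1*17^1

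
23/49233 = 23/49233 = 0.00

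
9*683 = 6147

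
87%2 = 1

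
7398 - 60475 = -53077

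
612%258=96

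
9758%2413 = 106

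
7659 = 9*851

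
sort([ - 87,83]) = [ - 87,83 ] 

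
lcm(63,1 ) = 63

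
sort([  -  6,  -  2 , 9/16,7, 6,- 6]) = [ - 6, - 6,- 2,9/16,6,7]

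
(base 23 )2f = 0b111101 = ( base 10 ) 61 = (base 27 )27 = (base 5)221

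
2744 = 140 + 2604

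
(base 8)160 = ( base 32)3g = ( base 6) 304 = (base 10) 112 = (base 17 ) 6a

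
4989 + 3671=8660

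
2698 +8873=11571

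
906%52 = 22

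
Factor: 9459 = 3^2*1051^1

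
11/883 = 11/883= 0.01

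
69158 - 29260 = 39898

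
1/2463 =1/2463 = 0.00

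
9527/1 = 9527=9527.00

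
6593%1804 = 1181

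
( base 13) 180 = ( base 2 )100010001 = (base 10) 273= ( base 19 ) e7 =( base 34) 81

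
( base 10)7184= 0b1110000010000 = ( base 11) 5441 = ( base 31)7en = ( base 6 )53132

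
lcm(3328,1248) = 9984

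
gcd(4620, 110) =110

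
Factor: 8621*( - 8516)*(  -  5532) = 2^4*3^1*37^1*233^1 * 461^1*2129^1 = 406139723952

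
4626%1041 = 462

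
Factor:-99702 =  - 2^1 * 3^2 * 29^1*191^1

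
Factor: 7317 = 3^3*271^1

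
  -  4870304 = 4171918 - 9042222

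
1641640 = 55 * 29848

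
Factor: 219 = 3^1*73^1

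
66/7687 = 66/7687  =  0.01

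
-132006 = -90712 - 41294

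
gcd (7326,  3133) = 1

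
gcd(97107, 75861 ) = 3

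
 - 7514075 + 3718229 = -3795846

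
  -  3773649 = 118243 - 3891892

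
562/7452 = 281/3726 = 0.08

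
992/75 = 992/75 = 13.23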